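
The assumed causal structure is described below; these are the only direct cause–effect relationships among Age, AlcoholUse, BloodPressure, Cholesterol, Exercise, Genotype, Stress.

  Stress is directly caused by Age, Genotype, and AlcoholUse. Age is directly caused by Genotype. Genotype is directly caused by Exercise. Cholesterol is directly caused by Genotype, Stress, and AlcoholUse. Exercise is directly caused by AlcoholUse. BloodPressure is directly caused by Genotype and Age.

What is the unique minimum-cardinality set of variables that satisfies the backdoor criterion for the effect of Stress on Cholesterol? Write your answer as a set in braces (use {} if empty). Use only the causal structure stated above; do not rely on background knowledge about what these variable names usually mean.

Variables eligible for adjustment (non-descendants of Stress, excluding Stress and Cholesterol): {Age, AlcoholUse, BloodPressure, Exercise, Genotype}.
Backdoor paths from Stress to Cholesterol:
  P1: Stress <- AlcoholUse -> Exercise -> Genotype -> Cholesterol
  P2: Stress <- AlcoholUse -> Cholesterol
  P3: Stress <- Genotype <- Exercise <- AlcoholUse -> Cholesterol
  P4: Stress <- Genotype -> Cholesterol
  P5: Stress <- Age <- Genotype <- Exercise <- AlcoholUse -> Cholesterol
  P6: Stress <- Age <- Genotype -> Cholesterol
  P7: Stress <- Age -> BloodPressure <- Genotype <- Exercise <- AlcoholUse -> Cholesterol
  P8: Stress <- Age -> BloodPressure <- Genotype -> Cholesterol
The empty set is not sufficient: P1 (Stress <- AlcoholUse -> Exercise -> Genotype -> Cholesterol) has no collider blocking it and no conditioned non-collider, so it is open.
Try {AlcoholUse, Genotype}:
  P1: blocked at fork node AlcoholUse ∈ conditioning set.
  P2: blocked at fork node AlcoholUse ∈ conditioning set.
  P3: blocked at chain node Genotype ∈ conditioning set.
  P4: blocked at fork node Genotype ∈ conditioning set.
  P5: blocked at chain node Genotype ∈ conditioning set.
  P6: blocked at fork node Genotype ∈ conditioning set.
  P7: blocked at collider BloodPressure (neither it nor any descendant is in the conditioning set).
  P8: blocked at collider BloodPressure (neither it nor any descendant is in the conditioning set).
{AlcoholUse, Genotype} contains no descendant of Stress and blocks every backdoor path.
Every element of {AlcoholUse, Genotype} is needed (dropping AlcoholUse leaves P2 open; dropping Genotype leaves P4 open), so no proper subset is valid.
Among all size-2 subsets of the eligible variables, only {AlcoholUse, Genotype} blocks every backdoor path, so it is the unique smallest valid adjustment set.

{AlcoholUse, Genotype}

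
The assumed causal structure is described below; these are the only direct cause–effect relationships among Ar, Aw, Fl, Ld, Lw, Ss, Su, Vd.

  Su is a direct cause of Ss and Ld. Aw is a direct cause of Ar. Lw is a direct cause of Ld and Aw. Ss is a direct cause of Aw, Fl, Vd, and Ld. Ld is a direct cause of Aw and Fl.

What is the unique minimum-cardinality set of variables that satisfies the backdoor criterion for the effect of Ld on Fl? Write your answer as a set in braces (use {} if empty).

{Ss}

Variables eligible for adjustment (non-descendants of Ld, excluding Ld and Fl): {Lw, Ss, Su, Vd}.
Backdoor paths from Ld to Fl:
  P1: Ld <- Su -> Ss -> Fl
  P2: Ld <- Lw -> Aw <- Ss -> Fl
  P3: Ld <- Ss -> Fl
The empty set is not sufficient: P1 (Ld <- Su -> Ss -> Fl) has no collider blocking it and no conditioned non-collider, so it is open.
Try {Ss}:
  P1: blocked at chain node Ss ∈ conditioning set.
  P2: blocked at collider Aw (neither it nor any descendant is in the conditioning set).
  P3: blocked at fork node Ss ∈ conditioning set.
{Ss} contains no descendant of Ld and blocks every backdoor path.
No other singleton works — e.g. {Su} leaves P3 open — so {Ss} is the unique smallest valid adjustment set.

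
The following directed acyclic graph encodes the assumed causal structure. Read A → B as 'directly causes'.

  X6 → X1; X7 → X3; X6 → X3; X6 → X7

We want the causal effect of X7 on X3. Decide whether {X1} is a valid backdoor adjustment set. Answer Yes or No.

Backdoor paths from X7 to X3 (paths whose first edge points into X7):
  P1: X7 <- X6 -> X3
Condition 1 (no descendant of X7 in the set): holds — descendants of X7 are {X3}; none are in {X1}.
Condition 2 (every backdoor path blocked by {X1}):
  P1: open — no interior node is in the conditioning set.
{X1} does not satisfy the backdoor criterion.

No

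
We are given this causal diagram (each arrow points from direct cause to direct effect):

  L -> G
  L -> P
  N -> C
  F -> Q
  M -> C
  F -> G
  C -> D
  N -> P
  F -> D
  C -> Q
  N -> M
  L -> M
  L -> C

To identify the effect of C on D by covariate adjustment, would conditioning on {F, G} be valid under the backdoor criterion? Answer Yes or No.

Backdoor paths from C to D (paths whose first edge points into C):
  P1: C <- N -> M <- L -> G <- F -> D
  P2: C <- N -> P <- L -> G <- F -> D
  P3: C <- L -> G <- F -> D
  P4: C <- M <- N -> P <- L -> G <- F -> D
  P5: C <- M <- L -> G <- F -> D
Condition 1 (no descendant of C in the set): holds — descendants of C are {D, Q}; none are in {F, G}.
Condition 2 (every backdoor path blocked by {F, G}):
  P1: blocked at collider M (neither it nor any descendant is in the conditioning set).
  P2: blocked at collider P (neither it nor any descendant is in the conditioning set).
  P3: blocked at fork node F ∈ conditioning set.
  P4: blocked at collider P (neither it nor any descendant is in the conditioning set).
  P5: blocked at fork node F ∈ conditioning set.
{F, G} satisfies the backdoor criterion.

Yes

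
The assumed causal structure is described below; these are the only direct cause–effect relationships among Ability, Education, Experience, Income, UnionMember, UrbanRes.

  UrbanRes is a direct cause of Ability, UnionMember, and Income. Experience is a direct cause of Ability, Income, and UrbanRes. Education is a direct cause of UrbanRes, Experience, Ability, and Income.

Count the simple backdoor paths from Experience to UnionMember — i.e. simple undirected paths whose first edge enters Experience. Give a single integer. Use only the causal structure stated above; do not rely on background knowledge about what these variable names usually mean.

A backdoor path from Experience to UnionMember is any simple undirected path whose first edge points into Experience (i.e. leaves Experience via a parent).
Parents of Experience: {Education}.
Enumerating:
  P1: Experience <- Education -> UrbanRes -> UnionMember
  P2: Experience <- Education -> Income <- UrbanRes -> UnionMember
  P3: Experience <- Education -> Ability <- UrbanRes -> UnionMember
That exhausts the simple backdoor paths. Count: 3.

3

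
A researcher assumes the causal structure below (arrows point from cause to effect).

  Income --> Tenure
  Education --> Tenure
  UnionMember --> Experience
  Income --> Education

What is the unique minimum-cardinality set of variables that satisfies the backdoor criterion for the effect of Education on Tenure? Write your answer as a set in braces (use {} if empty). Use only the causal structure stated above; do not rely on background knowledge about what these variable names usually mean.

{Income}

Variables eligible for adjustment (non-descendants of Education, excluding Education and Tenure): {Experience, Income, UnionMember}.
Backdoor paths from Education to Tenure:
  P1: Education <- Income -> Tenure
The empty set is not sufficient: P1 (Education <- Income -> Tenure) has no collider blocking it and no conditioned non-collider, so it is open.
Try {Income}:
  P1: blocked at fork node Income ∈ conditioning set.
{Income} contains no descendant of Education and blocks every backdoor path.
No other singleton works — e.g. {UnionMember} leaves P1 open — so {Income} is the unique smallest valid adjustment set.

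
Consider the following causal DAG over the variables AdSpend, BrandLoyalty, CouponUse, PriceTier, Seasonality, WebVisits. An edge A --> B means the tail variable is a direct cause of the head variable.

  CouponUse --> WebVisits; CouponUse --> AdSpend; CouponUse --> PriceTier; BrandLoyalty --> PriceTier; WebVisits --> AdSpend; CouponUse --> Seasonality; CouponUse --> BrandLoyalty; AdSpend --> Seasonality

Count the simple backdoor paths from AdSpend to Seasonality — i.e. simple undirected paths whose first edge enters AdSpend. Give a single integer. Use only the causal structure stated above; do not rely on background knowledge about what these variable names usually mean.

A backdoor path from AdSpend to Seasonality is any simple undirected path whose first edge points into AdSpend (i.e. leaves AdSpend via a parent).
Parents of AdSpend: {CouponUse, WebVisits}.
Enumerating:
  P1: AdSpend <- CouponUse -> Seasonality
  P2: AdSpend <- WebVisits <- CouponUse -> Seasonality
That exhausts the simple backdoor paths. Count: 2.

2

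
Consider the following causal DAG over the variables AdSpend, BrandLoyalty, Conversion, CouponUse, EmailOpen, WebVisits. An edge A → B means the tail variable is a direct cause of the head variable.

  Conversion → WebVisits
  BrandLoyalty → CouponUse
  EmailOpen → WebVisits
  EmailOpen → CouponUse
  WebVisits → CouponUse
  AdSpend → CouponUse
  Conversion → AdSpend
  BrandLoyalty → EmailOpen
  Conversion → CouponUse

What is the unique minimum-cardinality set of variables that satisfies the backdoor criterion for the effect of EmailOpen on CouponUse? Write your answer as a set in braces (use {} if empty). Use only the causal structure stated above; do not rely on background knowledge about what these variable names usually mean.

{BrandLoyalty}

Variables eligible for adjustment (non-descendants of EmailOpen, excluding EmailOpen and CouponUse): {AdSpend, BrandLoyalty, Conversion}.
Backdoor paths from EmailOpen to CouponUse:
  P1: EmailOpen <- BrandLoyalty -> CouponUse
The empty set is not sufficient: P1 (EmailOpen <- BrandLoyalty -> CouponUse) has no collider blocking it and no conditioned non-collider, so it is open.
Try {BrandLoyalty}:
  P1: blocked at fork node BrandLoyalty ∈ conditioning set.
{BrandLoyalty} contains no descendant of EmailOpen and blocks every backdoor path.
No other singleton works — e.g. {Conversion} leaves P1 open — so {BrandLoyalty} is the unique smallest valid adjustment set.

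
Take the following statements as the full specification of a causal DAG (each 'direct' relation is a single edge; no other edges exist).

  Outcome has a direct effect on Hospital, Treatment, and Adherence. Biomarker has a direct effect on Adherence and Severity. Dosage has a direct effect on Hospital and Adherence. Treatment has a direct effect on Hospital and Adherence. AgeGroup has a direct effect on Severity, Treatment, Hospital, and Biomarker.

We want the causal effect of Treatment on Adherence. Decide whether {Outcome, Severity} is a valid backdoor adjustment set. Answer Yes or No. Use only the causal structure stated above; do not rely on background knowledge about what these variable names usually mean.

Backdoor paths from Treatment to Adherence (paths whose first edge points into Treatment):
  P1: Treatment <- Outcome -> Hospital <- AgeGroup -> Biomarker -> Adherence
  P2: Treatment <- Outcome -> Hospital <- AgeGroup -> Severity <- Biomarker -> Adherence
  P3: Treatment <- Outcome -> Hospital <- Dosage -> Adherence
  P4: Treatment <- Outcome -> Adherence
  P5: Treatment <- AgeGroup -> Biomarker -> Adherence
  P6: Treatment <- AgeGroup -> Hospital <- Outcome -> Adherence
  P7: Treatment <- AgeGroup -> Hospital <- Dosage -> Adherence
  P8: Treatment <- AgeGroup -> Severity <- Biomarker -> Adherence
Condition 1 (no descendant of Treatment in the set): holds — descendants of Treatment are {Adherence, Hospital}; none are in {Outcome, Severity}.
Condition 2 (every backdoor path blocked by {Outcome, Severity}):
  P1: blocked at fork node Outcome ∈ conditioning set.
  P2: blocked at fork node Outcome ∈ conditioning set.
  P3: blocked at fork node Outcome ∈ conditioning set.
  P4: blocked at fork node Outcome ∈ conditioning set.
  P5: open — no interior node is in the conditioning set.
  P6: blocked at collider Hospital (neither it nor any descendant is in the conditioning set).
  P7: blocked at collider Hospital (neither it nor any descendant is in the conditioning set).
  P8: open — collider(s) Severity are conditioned on (or have a conditioned descendant) and no non-collider on the path is in the set.
{Outcome, Severity} does not satisfy the backdoor criterion.

No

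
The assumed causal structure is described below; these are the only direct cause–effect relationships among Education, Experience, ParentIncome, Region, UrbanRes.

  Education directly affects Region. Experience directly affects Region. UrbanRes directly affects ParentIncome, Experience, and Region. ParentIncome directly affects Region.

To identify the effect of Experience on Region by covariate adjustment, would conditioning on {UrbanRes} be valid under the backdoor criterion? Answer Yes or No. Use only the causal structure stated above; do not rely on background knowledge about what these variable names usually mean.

Backdoor paths from Experience to Region (paths whose first edge points into Experience):
  P1: Experience <- UrbanRes -> ParentIncome -> Region
  P2: Experience <- UrbanRes -> Region
Condition 1 (no descendant of Experience in the set): holds — descendants of Experience are {Region}; none are in {UrbanRes}.
Condition 2 (every backdoor path blocked by {UrbanRes}):
  P1: blocked at fork node UrbanRes ∈ conditioning set.
  P2: blocked at fork node UrbanRes ∈ conditioning set.
{UrbanRes} satisfies the backdoor criterion.

Yes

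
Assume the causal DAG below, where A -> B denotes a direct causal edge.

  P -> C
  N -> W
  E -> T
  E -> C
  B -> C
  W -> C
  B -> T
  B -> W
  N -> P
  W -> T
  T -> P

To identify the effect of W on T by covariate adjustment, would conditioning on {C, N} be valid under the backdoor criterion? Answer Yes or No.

Backdoor paths from W to T (paths whose first edge points into W):
  P1: W <- B -> T
  P2: W <- B -> C <- E -> T
  P3: W <- B -> C <- P <- T
  P4: W <- N -> P <- T
  P5: W <- N -> P -> C <- E -> T
  P6: W <- N -> P -> C <- B -> T
Condition 1 (no descendant of W in the set): FAILS — C is a descendant of W.
Condition 2 (every backdoor path blocked by {C, N}):
  P1: open — no interior node is in the conditioning set.
  P2: open — collider(s) C are conditioned on (or have a conditioned descendant) and no non-collider on the path is in the set.
  P3: open — collider(s) C are conditioned on (or have a conditioned descendant) and no non-collider on the path is in the set.
  P4: blocked at fork node N ∈ conditioning set.
  P5: blocked at fork node N ∈ conditioning set.
  P6: blocked at fork node N ∈ conditioning set.
{C, N} does not satisfy the backdoor criterion.

No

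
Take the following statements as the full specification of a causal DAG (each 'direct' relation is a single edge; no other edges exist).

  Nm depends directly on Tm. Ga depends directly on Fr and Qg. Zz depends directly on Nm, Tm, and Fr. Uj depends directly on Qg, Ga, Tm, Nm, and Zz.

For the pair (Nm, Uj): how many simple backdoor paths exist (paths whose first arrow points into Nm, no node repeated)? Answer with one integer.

4

A backdoor path from Nm to Uj is any simple undirected path whose first edge points into Nm (i.e. leaves Nm via a parent).
Parents of Nm: {Tm}.
Enumerating:
  P1: Nm <- Tm -> Zz <- Fr -> Ga <- Qg -> Uj
  P2: Nm <- Tm -> Zz <- Fr -> Ga -> Uj
  P3: Nm <- Tm -> Zz -> Uj
  P4: Nm <- Tm -> Uj
That exhausts the simple backdoor paths. Count: 4.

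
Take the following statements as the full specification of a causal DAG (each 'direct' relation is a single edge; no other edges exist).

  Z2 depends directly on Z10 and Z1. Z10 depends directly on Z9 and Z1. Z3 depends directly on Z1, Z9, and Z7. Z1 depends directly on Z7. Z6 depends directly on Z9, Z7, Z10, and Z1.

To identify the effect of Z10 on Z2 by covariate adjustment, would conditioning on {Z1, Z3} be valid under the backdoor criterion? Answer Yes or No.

Backdoor paths from Z10 to Z2 (paths whose first edge points into Z10):
  P1: Z10 <- Z1 -> Z2
  P2: Z10 <- Z9 -> Z3 <- Z7 -> Z1 -> Z2
  P3: Z10 <- Z9 -> Z3 <- Z7 -> Z6 <- Z1 -> Z2
  P4: Z10 <- Z9 -> Z3 <- Z1 -> Z2
  P5: Z10 <- Z9 -> Z6 <- Z7 -> Z1 -> Z2
  P6: Z10 <- Z9 -> Z6 <- Z7 -> Z3 <- Z1 -> Z2
  P7: Z10 <- Z9 -> Z6 <- Z1 -> Z2
Condition 1 (no descendant of Z10 in the set): holds — descendants of Z10 are {Z2, Z6}; none are in {Z1, Z3}.
Condition 2 (every backdoor path blocked by {Z1, Z3}):
  P1: blocked at fork node Z1 ∈ conditioning set.
  P2: blocked at chain node Z1 ∈ conditioning set.
  P3: blocked at collider Z6 (neither it nor any descendant is in the conditioning set).
  P4: blocked at fork node Z1 ∈ conditioning set.
  P5: blocked at collider Z6 (neither it nor any descendant is in the conditioning set).
  P6: blocked at collider Z6 (neither it nor any descendant is in the conditioning set).
  P7: blocked at collider Z6 (neither it nor any descendant is in the conditioning set).
{Z1, Z3} satisfies the backdoor criterion.

Yes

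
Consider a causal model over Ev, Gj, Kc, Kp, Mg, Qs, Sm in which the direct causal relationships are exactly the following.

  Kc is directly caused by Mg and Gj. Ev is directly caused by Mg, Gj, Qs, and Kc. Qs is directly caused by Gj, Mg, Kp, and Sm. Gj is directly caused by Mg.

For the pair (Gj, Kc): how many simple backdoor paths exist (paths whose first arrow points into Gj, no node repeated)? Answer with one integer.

A backdoor path from Gj to Kc is any simple undirected path whose first edge points into Gj (i.e. leaves Gj via a parent).
Parents of Gj: {Mg}.
Enumerating:
  P1: Gj <- Mg -> Kc
  P2: Gj <- Mg -> Qs -> Ev <- Kc
  P3: Gj <- Mg -> Ev <- Kc
That exhausts the simple backdoor paths. Count: 3.

3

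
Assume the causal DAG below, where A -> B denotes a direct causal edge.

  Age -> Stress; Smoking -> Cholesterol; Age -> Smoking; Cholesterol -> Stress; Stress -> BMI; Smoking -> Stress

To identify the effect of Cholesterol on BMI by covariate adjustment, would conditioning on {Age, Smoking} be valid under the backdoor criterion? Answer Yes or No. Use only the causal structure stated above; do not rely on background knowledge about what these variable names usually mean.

Backdoor paths from Cholesterol to BMI (paths whose first edge points into Cholesterol):
  P1: Cholesterol <- Smoking <- Age -> Stress -> BMI
  P2: Cholesterol <- Smoking -> Stress -> BMI
Condition 1 (no descendant of Cholesterol in the set): holds — descendants of Cholesterol are {BMI, Stress}; none are in {Age, Smoking}.
Condition 2 (every backdoor path blocked by {Age, Smoking}):
  P1: blocked at chain node Smoking ∈ conditioning set.
  P2: blocked at fork node Smoking ∈ conditioning set.
{Age, Smoking} satisfies the backdoor criterion.

Yes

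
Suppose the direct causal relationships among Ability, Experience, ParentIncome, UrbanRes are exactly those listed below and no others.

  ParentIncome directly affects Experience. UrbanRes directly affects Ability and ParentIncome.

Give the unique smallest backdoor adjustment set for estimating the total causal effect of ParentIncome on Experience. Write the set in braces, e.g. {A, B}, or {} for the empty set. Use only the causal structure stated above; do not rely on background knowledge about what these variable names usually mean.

{}

Variables eligible for adjustment (non-descendants of ParentIncome, excluding ParentIncome and Experience): {Ability, UrbanRes}.
Backdoor paths from ParentIncome to Experience:
  (none)
With no backdoor paths the empty set already satisfies the criterion, and it is trivially minimal.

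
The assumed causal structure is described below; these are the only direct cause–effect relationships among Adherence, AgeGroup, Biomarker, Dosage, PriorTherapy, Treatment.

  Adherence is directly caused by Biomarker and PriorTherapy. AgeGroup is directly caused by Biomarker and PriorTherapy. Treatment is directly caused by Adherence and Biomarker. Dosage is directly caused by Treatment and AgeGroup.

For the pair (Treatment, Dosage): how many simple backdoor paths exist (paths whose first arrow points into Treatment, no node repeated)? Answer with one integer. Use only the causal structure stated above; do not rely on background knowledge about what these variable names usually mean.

4

A backdoor path from Treatment to Dosage is any simple undirected path whose first edge points into Treatment (i.e. leaves Treatment via a parent).
Parents of Treatment: {Adherence, Biomarker}.
Enumerating:
  P1: Treatment <- Biomarker -> AgeGroup -> Dosage
  P2: Treatment <- Biomarker -> Adherence <- PriorTherapy -> AgeGroup -> Dosage
  P3: Treatment <- Adherence <- PriorTherapy -> AgeGroup -> Dosage
  P4: Treatment <- Adherence <- Biomarker -> AgeGroup -> Dosage
That exhausts the simple backdoor paths. Count: 4.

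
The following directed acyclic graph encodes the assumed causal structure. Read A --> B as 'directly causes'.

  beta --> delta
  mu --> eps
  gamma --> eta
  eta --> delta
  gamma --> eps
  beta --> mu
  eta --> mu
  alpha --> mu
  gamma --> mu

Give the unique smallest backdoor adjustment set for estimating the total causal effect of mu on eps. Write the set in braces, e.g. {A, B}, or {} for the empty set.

{gamma}

Variables eligible for adjustment (non-descendants of mu, excluding mu and eps): {alpha, beta, delta, eta, gamma}.
Backdoor paths from mu to eps:
  P1: mu <- beta -> delta <- eta <- gamma -> eps
  P2: mu <- gamma -> eps
  P3: mu <- eta <- gamma -> eps
The empty set is not sufficient: P2 (mu <- gamma -> eps) has no collider blocking it and no conditioned non-collider, so it is open.
Try {gamma}:
  P1: blocked at collider delta (neither it nor any descendant is in the conditioning set).
  P2: blocked at fork node gamma ∈ conditioning set.
  P3: blocked at fork node gamma ∈ conditioning set.
{gamma} contains no descendant of mu and blocks every backdoor path.
No other singleton works — e.g. {beta} leaves P2 open — so {gamma} is the unique smallest valid adjustment set.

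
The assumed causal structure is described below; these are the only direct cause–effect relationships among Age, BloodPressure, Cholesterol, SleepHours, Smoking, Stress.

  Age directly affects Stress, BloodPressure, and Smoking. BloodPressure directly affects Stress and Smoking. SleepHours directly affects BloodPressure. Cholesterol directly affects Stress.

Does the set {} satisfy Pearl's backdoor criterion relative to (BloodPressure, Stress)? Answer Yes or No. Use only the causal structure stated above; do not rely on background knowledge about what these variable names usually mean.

No

Backdoor paths from BloodPressure to Stress (paths whose first edge points into BloodPressure):
  P1: BloodPressure <- Age -> Stress
Condition 1 (no descendant of BloodPressure in the set): holds — descendants of BloodPressure are {Smoking, Stress}; none are in {}.
Condition 2 (every backdoor path blocked by {}):
  P1: open — no interior node is in the conditioning set.
{} does not satisfy the backdoor criterion.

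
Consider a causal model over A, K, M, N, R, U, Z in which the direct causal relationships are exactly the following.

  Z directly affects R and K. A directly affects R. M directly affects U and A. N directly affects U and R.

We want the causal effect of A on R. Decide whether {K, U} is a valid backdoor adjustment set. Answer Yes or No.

Backdoor paths from A to R (paths whose first edge points into A):
  P1: A <- M -> U <- N -> R
Condition 1 (no descendant of A in the set): holds — descendants of A are {R}; none are in {K, U}.
Condition 2 (every backdoor path blocked by {K, U}):
  P1: open — collider(s) U are conditioned on (or have a conditioned descendant) and no non-collider on the path is in the set.
{K, U} does not satisfy the backdoor criterion.

No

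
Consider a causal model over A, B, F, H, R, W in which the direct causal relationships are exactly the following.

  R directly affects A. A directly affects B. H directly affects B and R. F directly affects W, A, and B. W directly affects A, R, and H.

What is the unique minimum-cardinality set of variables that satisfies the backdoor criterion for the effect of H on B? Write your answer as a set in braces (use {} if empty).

Variables eligible for adjustment (non-descendants of H, excluding H and B): {F, W}.
Backdoor paths from H to B:
  P1: H <- W <- F -> A -> B
  P2: H <- W <- F -> B
  P3: H <- W -> R -> A <- F -> B
  P4: H <- W -> R -> A -> B
  P5: H <- W -> A <- F -> B
  P6: H <- W -> A -> B
The empty set is not sufficient: P1 (H <- W <- F -> A -> B) has no collider blocking it and no conditioned non-collider, so it is open.
Try {W}:
  P1: blocked at chain node W ∈ conditioning set.
  P2: blocked at chain node W ∈ conditioning set.
  P3: blocked at fork node W ∈ conditioning set.
  P4: blocked at fork node W ∈ conditioning set.
  P5: blocked at fork node W ∈ conditioning set.
  P6: blocked at fork node W ∈ conditioning set.
{W} contains no descendant of H and blocks every backdoor path.
No other singleton works — e.g. {F} leaves P4 open — so {W} is the unique smallest valid adjustment set.

{W}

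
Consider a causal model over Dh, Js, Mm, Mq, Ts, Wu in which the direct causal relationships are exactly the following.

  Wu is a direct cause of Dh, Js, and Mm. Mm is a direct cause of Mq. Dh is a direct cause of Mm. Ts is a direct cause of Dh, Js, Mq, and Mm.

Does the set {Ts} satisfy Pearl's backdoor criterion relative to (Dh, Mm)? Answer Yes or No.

Backdoor paths from Dh to Mm (paths whose first edge points into Dh):
  P1: Dh <- Ts -> Mm
  P2: Dh <- Ts -> Js <- Wu -> Mm
  P3: Dh <- Ts -> Mq <- Mm
  P4: Dh <- Wu -> Mm
  P5: Dh <- Wu -> Js <- Ts -> Mm
  P6: Dh <- Wu -> Js <- Ts -> Mq <- Mm
Condition 1 (no descendant of Dh in the set): holds — descendants of Dh are {Mm, Mq}; none are in {Ts}.
Condition 2 (every backdoor path blocked by {Ts}):
  P1: blocked at fork node Ts ∈ conditioning set.
  P2: blocked at fork node Ts ∈ conditioning set.
  P3: blocked at fork node Ts ∈ conditioning set.
  P4: open — no interior node is in the conditioning set.
  P5: blocked at collider Js (neither it nor any descendant is in the conditioning set).
  P6: blocked at collider Js (neither it nor any descendant is in the conditioning set).
{Ts} does not satisfy the backdoor criterion.

No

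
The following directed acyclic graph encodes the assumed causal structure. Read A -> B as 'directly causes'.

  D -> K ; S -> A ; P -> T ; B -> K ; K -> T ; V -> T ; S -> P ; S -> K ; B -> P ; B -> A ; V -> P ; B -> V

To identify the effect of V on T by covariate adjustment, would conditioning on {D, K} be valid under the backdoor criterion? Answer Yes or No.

Backdoor paths from V to T (paths whose first edge points into V):
  P1: V <- B -> A <- S -> K -> T
  P2: V <- B -> A <- S -> P -> T
  P3: V <- B -> K <- S -> P -> T
  P4: V <- B -> K -> T
  P5: V <- B -> P <- S -> K -> T
  P6: V <- B -> P -> T
Condition 1 (no descendant of V in the set): holds — descendants of V are {P, T}; none are in {D, K}.
Condition 2 (every backdoor path blocked by {D, K}):
  P1: blocked at collider A (neither it nor any descendant is in the conditioning set).
  P2: blocked at collider A (neither it nor any descendant is in the conditioning set).
  P3: open — collider(s) K are conditioned on (or have a conditioned descendant) and no non-collider on the path is in the set.
  P4: blocked at chain node K ∈ conditioning set.
  P5: blocked at collider P (neither it nor any descendant is in the conditioning set).
  P6: open — no interior node is in the conditioning set.
{D, K} does not satisfy the backdoor criterion.

No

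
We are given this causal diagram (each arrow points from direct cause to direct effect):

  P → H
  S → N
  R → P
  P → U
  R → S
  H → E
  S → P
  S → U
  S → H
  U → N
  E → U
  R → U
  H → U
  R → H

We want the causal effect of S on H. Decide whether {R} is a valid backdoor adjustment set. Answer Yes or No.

Backdoor paths from S to H (paths whose first edge points into S):
  P1: S <- R -> P -> H
  P2: S <- R -> P -> U <- H
  P3: S <- R -> P -> U <- E <- H
  P4: S <- R -> H
  P5: S <- R -> U <- P -> H
  P6: S <- R -> U <- H
  P7: S <- R -> U <- E <- H
Condition 1 (no descendant of S in the set): holds — descendants of S are {E, H, N, P, U}; none are in {R}.
Condition 2 (every backdoor path blocked by {R}):
  P1: blocked at fork node R ∈ conditioning set.
  P2: blocked at fork node R ∈ conditioning set.
  P3: blocked at fork node R ∈ conditioning set.
  P4: blocked at fork node R ∈ conditioning set.
  P5: blocked at fork node R ∈ conditioning set.
  P6: blocked at fork node R ∈ conditioning set.
  P7: blocked at fork node R ∈ conditioning set.
{R} satisfies the backdoor criterion.

Yes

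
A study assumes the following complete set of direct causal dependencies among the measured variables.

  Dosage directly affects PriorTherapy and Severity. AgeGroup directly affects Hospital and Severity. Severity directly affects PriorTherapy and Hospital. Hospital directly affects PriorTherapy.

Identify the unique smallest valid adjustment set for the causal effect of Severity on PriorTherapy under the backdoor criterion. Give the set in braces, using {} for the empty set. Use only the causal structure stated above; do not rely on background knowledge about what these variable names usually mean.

{AgeGroup, Dosage}

Variables eligible for adjustment (non-descendants of Severity, excluding Severity and PriorTherapy): {AgeGroup, Dosage}.
Backdoor paths from Severity to PriorTherapy:
  P1: Severity <- AgeGroup -> Hospital -> PriorTherapy
  P2: Severity <- Dosage -> PriorTherapy
The empty set is not sufficient: P1 (Severity <- AgeGroup -> Hospital -> PriorTherapy) has no collider blocking it and no conditioned non-collider, so it is open.
Try {AgeGroup, Dosage}:
  P1: blocked at fork node AgeGroup ∈ conditioning set.
  P2: blocked at fork node Dosage ∈ conditioning set.
{AgeGroup, Dosage} contains no descendant of Severity and blocks every backdoor path.
Every element of {AgeGroup, Dosage} is needed (dropping AgeGroup leaves P1 open; dropping Dosage leaves P2 open), so no proper subset is valid.
Among all size-2 subsets of the eligible variables, only {AgeGroup, Dosage} blocks every backdoor path, so it is the unique smallest valid adjustment set.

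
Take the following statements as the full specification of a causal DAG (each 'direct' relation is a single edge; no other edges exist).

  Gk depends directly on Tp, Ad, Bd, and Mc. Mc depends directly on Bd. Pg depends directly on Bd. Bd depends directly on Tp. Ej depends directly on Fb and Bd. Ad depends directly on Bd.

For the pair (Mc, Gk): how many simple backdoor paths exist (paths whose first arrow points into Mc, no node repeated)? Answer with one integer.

3

A backdoor path from Mc to Gk is any simple undirected path whose first edge points into Mc (i.e. leaves Mc via a parent).
Parents of Mc: {Bd}.
Enumerating:
  P1: Mc <- Bd <- Tp -> Gk
  P2: Mc <- Bd -> Ad -> Gk
  P3: Mc <- Bd -> Gk
That exhausts the simple backdoor paths. Count: 3.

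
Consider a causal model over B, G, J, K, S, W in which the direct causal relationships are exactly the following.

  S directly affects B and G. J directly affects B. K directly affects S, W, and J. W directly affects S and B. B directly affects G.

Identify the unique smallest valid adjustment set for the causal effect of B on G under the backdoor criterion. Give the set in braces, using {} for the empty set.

{S}

Variables eligible for adjustment (non-descendants of B, excluding B and G): {J, K, S, W}.
Backdoor paths from B to G:
  P1: B <- W <- K -> S -> G
  P2: B <- W -> S -> G
  P3: B <- J <- K -> W -> S -> G
  P4: B <- J <- K -> S -> G
  P5: B <- S -> G
The empty set is not sufficient: P1 (B <- W <- K -> S -> G) has no collider blocking it and no conditioned non-collider, so it is open.
Try {S}:
  P1: blocked at chain node S ∈ conditioning set.
  P2: blocked at chain node S ∈ conditioning set.
  P3: blocked at chain node S ∈ conditioning set.
  P4: blocked at chain node S ∈ conditioning set.
  P5: blocked at fork node S ∈ conditioning set.
{S} contains no descendant of B and blocks every backdoor path.
No other singleton works — e.g. {K} leaves P2 open — so {S} is the unique smallest valid adjustment set.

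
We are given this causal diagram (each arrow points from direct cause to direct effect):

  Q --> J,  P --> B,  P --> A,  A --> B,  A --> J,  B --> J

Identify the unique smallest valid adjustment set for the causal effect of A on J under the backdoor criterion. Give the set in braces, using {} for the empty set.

Variables eligible for adjustment (non-descendants of A, excluding A and J): {P, Q}.
Backdoor paths from A to J:
  P1: A <- P -> B -> J
The empty set is not sufficient: P1 (A <- P -> B -> J) has no collider blocking it and no conditioned non-collider, so it is open.
Try {P}:
  P1: blocked at fork node P ∈ conditioning set.
{P} contains no descendant of A and blocks every backdoor path.
No other singleton works — e.g. {Q} leaves P1 open — so {P} is the unique smallest valid adjustment set.

{P}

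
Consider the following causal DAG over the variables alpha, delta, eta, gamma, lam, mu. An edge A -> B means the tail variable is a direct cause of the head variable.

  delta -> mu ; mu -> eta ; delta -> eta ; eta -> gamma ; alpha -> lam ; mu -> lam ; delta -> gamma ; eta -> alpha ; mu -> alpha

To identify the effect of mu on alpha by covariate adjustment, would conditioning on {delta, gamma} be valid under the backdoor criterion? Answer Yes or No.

No

Backdoor paths from mu to alpha (paths whose first edge points into mu):
  P1: mu <- delta -> eta -> alpha
  P2: mu <- delta -> gamma <- eta -> alpha
Condition 1 (no descendant of mu in the set): FAILS — gamma is a descendant of mu.
Condition 2 (every backdoor path blocked by {delta, gamma}):
  P1: blocked at fork node delta ∈ conditioning set.
  P2: blocked at fork node delta ∈ conditioning set.
{delta, gamma} does not satisfy the backdoor criterion.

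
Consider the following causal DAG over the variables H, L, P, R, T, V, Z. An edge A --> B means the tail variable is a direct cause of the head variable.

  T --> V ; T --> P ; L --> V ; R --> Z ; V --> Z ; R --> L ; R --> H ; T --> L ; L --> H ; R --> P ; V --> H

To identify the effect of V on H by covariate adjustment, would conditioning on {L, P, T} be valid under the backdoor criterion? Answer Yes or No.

Yes

Backdoor paths from V to H (paths whose first edge points into V):
  P1: V <- T -> P <- R -> L -> H
  P2: V <- T -> P <- R -> H
  P3: V <- T -> L <- R -> H
  P4: V <- T -> L -> H
  P5: V <- L <- T -> P <- R -> H
  P6: V <- L <- R -> H
  P7: V <- L -> H
Condition 1 (no descendant of V in the set): holds — descendants of V are {H, Z}; none are in {L, P, T}.
Condition 2 (every backdoor path blocked by {L, P, T}):
  P1: blocked at fork node T ∈ conditioning set.
  P2: blocked at fork node T ∈ conditioning set.
  P3: blocked at fork node T ∈ conditioning set.
  P4: blocked at fork node T ∈ conditioning set.
  P5: blocked at chain node L ∈ conditioning set.
  P6: blocked at chain node L ∈ conditioning set.
  P7: blocked at fork node L ∈ conditioning set.
{L, P, T} satisfies the backdoor criterion.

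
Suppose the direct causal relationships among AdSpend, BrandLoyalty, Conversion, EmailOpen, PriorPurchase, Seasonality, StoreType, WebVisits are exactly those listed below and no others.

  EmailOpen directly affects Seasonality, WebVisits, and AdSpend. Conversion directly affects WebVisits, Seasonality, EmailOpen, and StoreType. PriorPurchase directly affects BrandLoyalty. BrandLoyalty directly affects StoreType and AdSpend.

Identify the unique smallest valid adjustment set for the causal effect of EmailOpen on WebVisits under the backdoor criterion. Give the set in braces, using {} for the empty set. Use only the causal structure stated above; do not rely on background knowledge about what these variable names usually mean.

Variables eligible for adjustment (non-descendants of EmailOpen, excluding EmailOpen and WebVisits): {BrandLoyalty, Conversion, PriorPurchase, StoreType}.
Backdoor paths from EmailOpen to WebVisits:
  P1: EmailOpen <- Conversion -> WebVisits
The empty set is not sufficient: P1 (EmailOpen <- Conversion -> WebVisits) has no collider blocking it and no conditioned non-collider, so it is open.
Try {Conversion}:
  P1: blocked at fork node Conversion ∈ conditioning set.
{Conversion} contains no descendant of EmailOpen and blocks every backdoor path.
No other singleton works — e.g. {PriorPurchase} leaves P1 open — so {Conversion} is the unique smallest valid adjustment set.

{Conversion}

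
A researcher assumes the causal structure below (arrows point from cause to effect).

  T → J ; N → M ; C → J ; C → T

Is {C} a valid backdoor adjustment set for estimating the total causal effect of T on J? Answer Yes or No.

Yes

Backdoor paths from T to J (paths whose first edge points into T):
  P1: T <- C -> J
Condition 1 (no descendant of T in the set): holds — descendants of T are {J}; none are in {C}.
Condition 2 (every backdoor path blocked by {C}):
  P1: blocked at fork node C ∈ conditioning set.
{C} satisfies the backdoor criterion.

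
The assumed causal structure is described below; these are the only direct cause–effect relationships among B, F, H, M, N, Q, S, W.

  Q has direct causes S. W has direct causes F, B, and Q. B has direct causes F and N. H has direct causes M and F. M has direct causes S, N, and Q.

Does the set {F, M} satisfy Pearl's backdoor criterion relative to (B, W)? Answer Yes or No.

Backdoor paths from B to W (paths whose first edge points into B):
  P1: B <- F -> W
  P2: B <- F -> H <- M <- S -> Q -> W
  P3: B <- F -> H <- M <- Q -> W
  P4: B <- N -> M <- S -> Q -> W
  P5: B <- N -> M <- Q -> W
  P6: B <- N -> M -> H <- F -> W
Condition 1 (no descendant of B in the set): holds — descendants of B are {W}; none are in {F, M}.
Condition 2 (every backdoor path blocked by {F, M}):
  P1: blocked at fork node F ∈ conditioning set.
  P2: blocked at fork node F ∈ conditioning set.
  P3: blocked at fork node F ∈ conditioning set.
  P4: open — collider(s) M are conditioned on (or have a conditioned descendant) and no non-collider on the path is in the set.
  P5: open — collider(s) M are conditioned on (or have a conditioned descendant) and no non-collider on the path is in the set.
  P6: blocked at chain node M ∈ conditioning set.
{F, M} does not satisfy the backdoor criterion.

No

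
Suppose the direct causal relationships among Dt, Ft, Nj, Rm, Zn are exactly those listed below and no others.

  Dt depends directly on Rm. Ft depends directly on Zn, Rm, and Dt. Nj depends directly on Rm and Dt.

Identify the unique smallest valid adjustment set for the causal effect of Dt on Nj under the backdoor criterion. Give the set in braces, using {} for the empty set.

Variables eligible for adjustment (non-descendants of Dt, excluding Dt and Nj): {Rm, Zn}.
Backdoor paths from Dt to Nj:
  P1: Dt <- Rm -> Nj
The empty set is not sufficient: P1 (Dt <- Rm -> Nj) has no collider blocking it and no conditioned non-collider, so it is open.
Try {Rm}:
  P1: blocked at fork node Rm ∈ conditioning set.
{Rm} contains no descendant of Dt and blocks every backdoor path.
No other singleton works — e.g. {Zn} leaves P1 open — so {Rm} is the unique smallest valid adjustment set.

{Rm}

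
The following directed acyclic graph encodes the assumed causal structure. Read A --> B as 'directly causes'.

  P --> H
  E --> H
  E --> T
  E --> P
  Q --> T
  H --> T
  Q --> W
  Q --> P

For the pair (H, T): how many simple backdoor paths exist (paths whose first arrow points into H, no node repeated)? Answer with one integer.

A backdoor path from H to T is any simple undirected path whose first edge points into H (i.e. leaves H via a parent).
Parents of H: {E, P}.
Enumerating:
  P1: H <- E -> P <- Q -> T
  P2: H <- E -> T
  P3: H <- P <- E -> T
  P4: H <- P <- Q -> T
That exhausts the simple backdoor paths. Count: 4.

4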